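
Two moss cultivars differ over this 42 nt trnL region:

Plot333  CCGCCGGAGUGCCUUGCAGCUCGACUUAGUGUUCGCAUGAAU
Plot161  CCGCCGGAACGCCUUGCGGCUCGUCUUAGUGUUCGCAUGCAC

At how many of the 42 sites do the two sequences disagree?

Mismatches occur at site 9 (G/A), site 10 (U/C), site 18 (A/G), site 24 (A/U), site 40 (A/C), site 42 (U/C).
That gives 6 mismatches out of 42 aligned sites, so the Hamming distance is 6.

6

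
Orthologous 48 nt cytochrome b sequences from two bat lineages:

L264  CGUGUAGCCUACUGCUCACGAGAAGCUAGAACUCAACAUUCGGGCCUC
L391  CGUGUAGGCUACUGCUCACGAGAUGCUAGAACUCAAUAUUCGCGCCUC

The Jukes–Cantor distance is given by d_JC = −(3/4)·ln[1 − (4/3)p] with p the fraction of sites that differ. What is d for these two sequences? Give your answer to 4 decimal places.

0.0883

Differing sites — 8:C/G; 24:A/U; 37:C/U; 43:G/C.
p = 4/48 = 0.083333.
d = −0.75 · ln(1 − (4/3)·0.083333) = −0.75 · ln(0.888889) = −0.75 · (-0.117783) = 0.0883.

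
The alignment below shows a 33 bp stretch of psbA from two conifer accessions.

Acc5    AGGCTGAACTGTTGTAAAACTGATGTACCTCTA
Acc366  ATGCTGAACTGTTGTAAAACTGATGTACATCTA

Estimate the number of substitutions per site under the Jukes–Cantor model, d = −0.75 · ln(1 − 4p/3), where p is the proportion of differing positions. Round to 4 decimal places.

Mismatches occur at site 2 (G→T), site 29 (C→A).
p = 2/33 = 0.060606.
d = −0.75 · ln(1 − (4/3)·0.060606) = −0.75 · ln(0.919192) = −0.75 · (-0.084260) = 0.0632.

0.0632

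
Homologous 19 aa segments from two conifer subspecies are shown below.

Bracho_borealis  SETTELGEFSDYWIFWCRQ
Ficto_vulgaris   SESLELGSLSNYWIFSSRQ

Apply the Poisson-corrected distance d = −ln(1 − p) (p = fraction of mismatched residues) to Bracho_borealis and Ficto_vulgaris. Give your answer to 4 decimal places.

0.4595

Differing sites — 3:T/S; 4:T/L; 8:E/S; 9:F/L; 11:D/N; 16:W/S; 17:C/S.
p = 7/19 = 0.368421.
d = −ln(1 − 0.368421) = −ln(0.631579) = 0.4595.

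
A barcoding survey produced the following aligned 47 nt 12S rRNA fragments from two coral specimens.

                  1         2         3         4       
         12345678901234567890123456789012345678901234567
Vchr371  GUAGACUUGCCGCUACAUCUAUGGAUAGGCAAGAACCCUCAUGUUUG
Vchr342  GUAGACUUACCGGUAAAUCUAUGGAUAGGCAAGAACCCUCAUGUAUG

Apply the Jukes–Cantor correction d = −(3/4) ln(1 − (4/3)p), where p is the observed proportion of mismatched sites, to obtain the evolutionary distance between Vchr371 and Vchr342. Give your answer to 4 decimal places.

Differing sites — 9:G/A; 13:C/G; 16:C/A; 45:U/A.
p = 4/47 = 0.085106.
d = −0.75 · ln(1 − (4/3)·0.085106) = −0.75 · ln(0.886525) = −0.75 · (-0.120446) = 0.0903.

0.0903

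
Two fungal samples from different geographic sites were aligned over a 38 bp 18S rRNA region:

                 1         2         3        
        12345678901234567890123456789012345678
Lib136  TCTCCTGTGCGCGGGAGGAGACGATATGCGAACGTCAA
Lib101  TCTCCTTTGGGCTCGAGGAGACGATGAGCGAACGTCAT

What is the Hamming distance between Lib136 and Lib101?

The sequences differ at positions 7 (G/T), 10 (C/G), 13 (G/T), 14 (G/C), 26 (A/G), 27 (T/A), 38 (A/T).
That gives 7 mismatches out of 38 aligned sites, so the Hamming distance is 7.

7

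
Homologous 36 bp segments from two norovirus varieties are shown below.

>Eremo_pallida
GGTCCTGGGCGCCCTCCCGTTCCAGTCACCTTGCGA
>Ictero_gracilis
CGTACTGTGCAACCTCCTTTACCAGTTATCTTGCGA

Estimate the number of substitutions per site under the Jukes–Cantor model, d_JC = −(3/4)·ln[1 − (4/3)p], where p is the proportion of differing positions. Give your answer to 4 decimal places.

0.3470

The sequences differ at positions 1 (G/C), 4 (C/A), 8 (G/T), 11 (G/A), 12 (C/A), 18 (C/T), 19 (G/T), 21 (T/A), 27 (C/T), 29 (C/T).
p = 10/36 = 0.277778.
d = −0.75 · ln(1 − (4/3)·0.277778) = −0.75 · ln(0.629629) = −0.75 · (-0.462625) = 0.3470.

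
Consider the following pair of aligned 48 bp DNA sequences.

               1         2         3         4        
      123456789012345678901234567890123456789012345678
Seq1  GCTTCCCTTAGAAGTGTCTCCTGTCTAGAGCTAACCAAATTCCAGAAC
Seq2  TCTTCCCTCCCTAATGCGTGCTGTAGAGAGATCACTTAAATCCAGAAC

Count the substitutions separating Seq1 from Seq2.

The sequences differ at positions 1 (G/T), 9 (T/C), 10 (A/C), 11 (G/C), 12 (A/T), 14 (G/A), 17 (T/C), 18 (C/G), 20 (C/G), 25 (C/A), 26 (T/G), 31 (C/A), 33 (A/C), 36 (C/T), 37 (A/T), 40 (T/A).
That gives 16 mismatches out of 48 aligned sites, so the Hamming distance is 16.

16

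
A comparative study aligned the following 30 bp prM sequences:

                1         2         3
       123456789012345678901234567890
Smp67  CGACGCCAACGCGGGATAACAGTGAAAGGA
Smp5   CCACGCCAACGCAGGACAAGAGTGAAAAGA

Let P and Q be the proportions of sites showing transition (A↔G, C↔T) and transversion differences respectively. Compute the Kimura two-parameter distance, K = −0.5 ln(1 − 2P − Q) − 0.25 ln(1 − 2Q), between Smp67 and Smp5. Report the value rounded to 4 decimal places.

0.1909

Differing sites — 2:G/C (Tv); 13:G/A (Ti); 17:T/C (Ti); 20:C/G (Tv); 28:G/A (Ti).
Of the 5 differences, 3 transitions and 2 transversions over 30 sites: P = 3/30 = 0.100000, Q = 2/30 = 0.066667.
d = −0.5·ln(0.733333) − 0.25·ln(0.866666) = −0.5·(-0.310155) − 0.25·(-0.143102) = 0.1909.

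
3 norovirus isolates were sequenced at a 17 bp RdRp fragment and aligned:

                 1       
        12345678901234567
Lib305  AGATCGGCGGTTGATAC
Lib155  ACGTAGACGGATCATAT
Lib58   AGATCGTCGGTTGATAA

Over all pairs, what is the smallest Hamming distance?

Pairwise Hamming distances:
  Lib305 vs Lib155: 7
  Lib305 vs Lib58: 2
  Lib155 vs Lib58: 7
The smallest is 2, between Lib305 and Lib58.

2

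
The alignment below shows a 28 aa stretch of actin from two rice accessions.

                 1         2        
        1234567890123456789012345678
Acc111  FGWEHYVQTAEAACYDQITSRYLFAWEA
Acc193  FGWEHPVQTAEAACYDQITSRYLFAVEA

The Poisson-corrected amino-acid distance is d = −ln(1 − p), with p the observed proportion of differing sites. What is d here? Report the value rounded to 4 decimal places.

0.0741

Mismatches occur at site 6 (Y→P), site 26 (W→V).
p = 2/28 = 0.071429.
d = −ln(1 − 0.071429) = −ln(0.928571) = 0.0741.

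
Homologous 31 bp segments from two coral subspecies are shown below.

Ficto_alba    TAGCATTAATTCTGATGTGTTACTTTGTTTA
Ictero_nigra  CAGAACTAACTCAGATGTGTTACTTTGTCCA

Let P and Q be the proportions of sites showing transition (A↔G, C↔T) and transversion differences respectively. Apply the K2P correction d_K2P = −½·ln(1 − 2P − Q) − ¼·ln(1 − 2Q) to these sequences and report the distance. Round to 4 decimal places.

0.2793

Mismatches occur at site 1 (T/C, transition), site 4 (C/A, transversion), site 6 (T/C, transition), site 10 (T/C, transition), site 13 (T/A, transversion), site 29 (T/C, transition), site 30 (T/C, transition).
Of the 7 differences, 5 transitions and 2 transversions over 31 sites: P = 5/31 = 0.161290, Q = 2/31 = 0.064516.
d = −0.5·ln(0.612904) − 0.25·ln(0.870968) = −0.5·(-0.489547) − 0.25·(-0.138150) = 0.2793.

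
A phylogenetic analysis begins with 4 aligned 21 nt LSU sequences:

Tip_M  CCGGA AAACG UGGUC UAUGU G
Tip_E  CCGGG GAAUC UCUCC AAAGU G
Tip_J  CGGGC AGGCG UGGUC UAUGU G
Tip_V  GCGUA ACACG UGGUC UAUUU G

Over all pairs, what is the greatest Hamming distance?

Pairwise Hamming distances:
  Tip_M vs Tip_E: 9
  Tip_M vs Tip_J: 4
  Tip_M vs Tip_V: 4
  Tip_E vs Tip_J: 12
  Tip_E vs Tip_V: 13
  Tip_J vs Tip_V: 7
The largest is 13, between Tip_E and Tip_V.

13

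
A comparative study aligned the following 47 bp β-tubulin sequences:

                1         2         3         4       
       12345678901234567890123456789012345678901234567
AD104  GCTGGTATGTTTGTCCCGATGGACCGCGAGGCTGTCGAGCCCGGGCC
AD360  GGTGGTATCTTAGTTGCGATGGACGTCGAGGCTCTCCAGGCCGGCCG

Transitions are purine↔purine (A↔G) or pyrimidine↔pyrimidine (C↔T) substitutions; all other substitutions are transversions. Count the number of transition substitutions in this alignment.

Differing sites — 2:C/G (Tv); 9:G/C (Tv); 12:T/A (Tv); 15:C/T (Ti); 16:C/G (Tv); 25:C/G (Tv); 26:G/T (Tv); 34:G/C (Tv); 37:G/C (Tv); 40:C/G (Tv); 45:G/C (Tv); 47:C/G (Tv).
Of the 12 differences, 1 transition and 11 transversions, so the answer is 1.

1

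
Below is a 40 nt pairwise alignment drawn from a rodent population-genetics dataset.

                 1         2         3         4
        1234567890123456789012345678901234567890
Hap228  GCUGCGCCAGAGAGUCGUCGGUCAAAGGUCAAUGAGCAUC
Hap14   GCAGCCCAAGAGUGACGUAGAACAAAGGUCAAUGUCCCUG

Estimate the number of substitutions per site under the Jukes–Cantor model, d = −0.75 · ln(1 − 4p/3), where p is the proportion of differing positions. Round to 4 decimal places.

The sequences differ at positions 3 (U/A), 6 (G/C), 8 (C/A), 13 (A/U), 15 (U/A), 19 (C/A), 21 (G/A), 22 (U/A), 35 (A/U), 36 (G/C), 38 (A/C), 40 (C/G).
p = 12/40 = 0.300000.
d = −0.75 · ln(1 − (4/3)·0.300000) = −0.75 · ln(0.600000) = −0.75 · (-0.510826) = 0.3831.

0.3831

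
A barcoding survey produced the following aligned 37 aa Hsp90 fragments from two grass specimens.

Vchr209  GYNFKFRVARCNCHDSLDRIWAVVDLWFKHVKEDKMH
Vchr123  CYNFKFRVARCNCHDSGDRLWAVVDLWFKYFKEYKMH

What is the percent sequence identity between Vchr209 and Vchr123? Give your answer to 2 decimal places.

The sequences differ at positions 1 (G/C), 17 (L/G), 20 (I/L), 30 (H/Y), 31 (V/F), 34 (D/Y).
31 of the 37 sites match, so the percent identity is 31/37 × 100 = 83.78%.

83.78%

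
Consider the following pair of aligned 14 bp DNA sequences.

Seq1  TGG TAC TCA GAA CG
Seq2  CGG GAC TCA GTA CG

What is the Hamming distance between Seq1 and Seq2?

3

Mismatches occur at site 1 (T→C), site 4 (T→G), site 11 (A→T).
That gives 3 mismatches out of 14 aligned sites, so the Hamming distance is 3.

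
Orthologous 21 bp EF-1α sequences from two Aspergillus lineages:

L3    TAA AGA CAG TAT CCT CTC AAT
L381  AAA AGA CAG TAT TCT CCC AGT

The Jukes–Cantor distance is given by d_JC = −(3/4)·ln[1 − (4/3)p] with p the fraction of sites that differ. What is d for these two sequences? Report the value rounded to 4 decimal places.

0.2197

Mismatches occur at site 1 (T→A), site 13 (C→T), site 17 (T→C), site 20 (A→G).
p = 4/21 = 0.190476.
d = −0.75 · ln(1 − (4/3)·0.190476) = −0.75 · ln(0.746032) = −0.75 · (-0.292987) = 0.2197.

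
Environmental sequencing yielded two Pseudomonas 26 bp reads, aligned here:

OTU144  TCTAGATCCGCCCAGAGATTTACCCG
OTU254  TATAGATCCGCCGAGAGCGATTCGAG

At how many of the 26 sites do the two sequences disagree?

Mismatches occur at site 2 (C→A), site 13 (C→G), site 18 (A→C), site 19 (T→G), site 20 (T→A), site 22 (A→T), site 24 (C→G), site 25 (C→A).
That gives 8 mismatches out of 26 aligned sites, so the Hamming distance is 8.

8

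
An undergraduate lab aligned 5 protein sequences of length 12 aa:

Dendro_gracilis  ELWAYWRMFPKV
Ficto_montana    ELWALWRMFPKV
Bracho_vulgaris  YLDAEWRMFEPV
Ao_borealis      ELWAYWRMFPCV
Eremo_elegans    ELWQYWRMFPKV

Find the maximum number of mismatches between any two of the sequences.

Pairwise Hamming distances:
  Dendro_gracilis vs Ficto_montana: 1
  Dendro_gracilis vs Bracho_vulgaris: 5
  Dendro_gracilis vs Ao_borealis: 1
  Dendro_gracilis vs Eremo_elegans: 1
  Ficto_montana vs Bracho_vulgaris: 5
  Ficto_montana vs Ao_borealis: 2
  Ficto_montana vs Eremo_elegans: 2
  Bracho_vulgaris vs Ao_borealis: 5
  Bracho_vulgaris vs Eremo_elegans: 6
  Ao_borealis vs Eremo_elegans: 2
The largest is 6, between Bracho_vulgaris and Eremo_elegans.

6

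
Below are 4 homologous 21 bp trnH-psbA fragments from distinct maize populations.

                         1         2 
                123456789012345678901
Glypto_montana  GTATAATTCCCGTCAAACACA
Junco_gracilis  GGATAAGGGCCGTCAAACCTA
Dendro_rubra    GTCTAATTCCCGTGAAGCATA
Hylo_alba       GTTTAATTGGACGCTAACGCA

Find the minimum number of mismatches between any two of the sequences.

Pairwise Hamming distances:
  Glypto_montana vs Junco_gracilis: 6
  Glypto_montana vs Dendro_rubra: 4
  Glypto_montana vs Hylo_alba: 8
  Junco_gracilis vs Dendro_rubra: 8
  Junco_gracilis vs Hylo_alba: 11
  Dendro_rubra vs Hylo_alba: 11
The smallest is 4, between Glypto_montana and Dendro_rubra.

4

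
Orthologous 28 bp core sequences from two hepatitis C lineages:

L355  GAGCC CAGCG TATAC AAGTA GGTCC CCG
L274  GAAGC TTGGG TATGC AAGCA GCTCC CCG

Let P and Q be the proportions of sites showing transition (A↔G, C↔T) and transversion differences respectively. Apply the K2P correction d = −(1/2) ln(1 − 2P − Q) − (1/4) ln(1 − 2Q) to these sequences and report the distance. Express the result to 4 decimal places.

The sequences differ at positions 3 (G/A, transition), 4 (C/G, transversion), 6 (C/T, transition), 7 (A/T, transversion), 9 (C/G, transversion), 14 (A/G, transition), 19 (T/C, transition), 22 (G/C, transversion).
Of the 8 differences, 4 transitions and 4 transversions over 28 sites: P = 4/28 = 0.142857, Q = 4/28 = 0.142857.
d = −0.5·ln(0.571429) − 0.25·ln(0.714286) = −0.5·(-0.559615) − 0.25·(-0.336472) = 0.3639.

0.3639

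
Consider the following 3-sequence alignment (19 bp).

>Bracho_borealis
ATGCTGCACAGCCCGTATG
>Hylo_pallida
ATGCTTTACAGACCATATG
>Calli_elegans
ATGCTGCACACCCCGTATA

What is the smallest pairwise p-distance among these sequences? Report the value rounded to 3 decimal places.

Pairwise Hamming distances:
  Bracho_borealis vs Hylo_pallida: 4
  Bracho_borealis vs Calli_elegans: 2
  Hylo_pallida vs Calli_elegans: 6
The smallest is 2 mismatches, between Bracho_borealis and Calli_elegans; p = 2/19 = 0.105.

0.105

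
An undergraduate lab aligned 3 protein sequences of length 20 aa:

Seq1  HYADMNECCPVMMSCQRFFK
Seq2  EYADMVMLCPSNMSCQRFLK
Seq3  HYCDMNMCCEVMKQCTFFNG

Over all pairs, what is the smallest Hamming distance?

Pairwise Hamming distances:
  Seq1 vs Seq2: 7
  Seq1 vs Seq3: 9
  Seq2 vs Seq3: 13
The smallest is 7, between Seq1 and Seq2.

7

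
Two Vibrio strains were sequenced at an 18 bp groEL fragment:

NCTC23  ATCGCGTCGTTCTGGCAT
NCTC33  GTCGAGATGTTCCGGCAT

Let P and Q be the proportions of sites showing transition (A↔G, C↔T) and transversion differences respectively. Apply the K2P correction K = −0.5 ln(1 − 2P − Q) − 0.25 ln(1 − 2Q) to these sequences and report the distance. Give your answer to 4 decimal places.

Mismatches occur at site 1 (A→G, transition), site 5 (C→A, transversion), site 7 (T→A, transversion), site 8 (C→T, transition), site 13 (T→C, transition).
Of the 5 differences, 3 transitions and 2 transversions over 18 sites: P = 3/18 = 0.166667, Q = 2/18 = 0.111111.
d = −0.5·ln(0.555555) − 0.25·ln(0.777778) = −0.5·(-0.587788) − 0.25·(-0.251314) = 0.3567.

0.3567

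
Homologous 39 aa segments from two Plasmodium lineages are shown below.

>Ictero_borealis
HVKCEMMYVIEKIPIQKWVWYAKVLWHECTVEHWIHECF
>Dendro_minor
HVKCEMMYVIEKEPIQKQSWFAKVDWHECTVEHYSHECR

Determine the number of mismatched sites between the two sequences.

8

Mismatches occur at site 13 (I→E), site 18 (W→Q), site 19 (V→S), site 21 (Y→F), site 25 (L→D), site 34 (W→Y), site 35 (I→S), site 39 (F→R).
That gives 8 mismatches out of 39 aligned sites, so the Hamming distance is 8.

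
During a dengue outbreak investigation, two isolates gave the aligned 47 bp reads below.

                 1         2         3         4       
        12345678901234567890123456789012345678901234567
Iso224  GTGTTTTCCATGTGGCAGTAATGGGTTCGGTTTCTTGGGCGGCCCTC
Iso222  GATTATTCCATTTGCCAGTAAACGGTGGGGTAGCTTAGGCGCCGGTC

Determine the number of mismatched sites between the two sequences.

15

Differing sites — 2:T/A; 3:G/T; 5:T/A; 12:G/T; 15:G/C; 22:T/A; 23:G/C; 27:T/G; 28:C/G; 32:T/A; 33:T/G; 37:G/A; 42:G/C; 44:C/G; 45:C/G.
That gives 15 mismatches out of 47 aligned sites, so the Hamming distance is 15.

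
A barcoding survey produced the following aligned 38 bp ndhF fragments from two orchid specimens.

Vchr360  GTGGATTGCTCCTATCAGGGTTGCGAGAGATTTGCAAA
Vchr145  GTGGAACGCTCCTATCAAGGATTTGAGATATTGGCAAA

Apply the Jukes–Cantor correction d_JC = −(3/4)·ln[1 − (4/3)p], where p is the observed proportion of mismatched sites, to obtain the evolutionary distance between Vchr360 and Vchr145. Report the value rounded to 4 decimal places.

Differing sites — 6:T/A; 7:T/C; 18:G/A; 21:T/A; 23:G/T; 24:C/T; 29:G/T; 33:T/G.
p = 8/38 = 0.210526.
d = −0.75 · ln(1 − (4/3)·0.210526) = −0.75 · ln(0.719299) = −0.75 · (-0.329478) = 0.2471.

0.2471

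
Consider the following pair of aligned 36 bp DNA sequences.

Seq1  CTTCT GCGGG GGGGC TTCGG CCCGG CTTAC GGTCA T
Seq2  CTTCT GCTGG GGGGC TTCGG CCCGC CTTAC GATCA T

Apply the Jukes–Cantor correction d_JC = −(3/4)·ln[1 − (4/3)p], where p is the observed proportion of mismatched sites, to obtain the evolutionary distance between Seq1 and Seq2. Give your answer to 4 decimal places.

Differing sites — 8:G/T; 25:G/C; 32:G/A.
p = 3/36 = 0.083333.
d = −0.75 · ln(1 − (4/3)·0.083333) = −0.75 · ln(0.888889) = −0.75 · (-0.117783) = 0.0883.

0.0883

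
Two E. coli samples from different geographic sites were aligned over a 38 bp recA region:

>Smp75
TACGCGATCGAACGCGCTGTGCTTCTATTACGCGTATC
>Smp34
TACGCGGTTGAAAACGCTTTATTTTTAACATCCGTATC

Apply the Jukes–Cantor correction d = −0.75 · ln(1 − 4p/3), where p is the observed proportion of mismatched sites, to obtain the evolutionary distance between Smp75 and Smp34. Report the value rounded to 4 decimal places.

0.4099

Differing sites — 7:A/G; 9:C/T; 13:C/A; 14:G/A; 19:G/T; 21:G/A; 22:C/T; 25:C/T; 28:T/A; 29:T/C; 31:C/T; 32:G/C.
p = 12/38 = 0.315789.
d = −0.75 · ln(1 − (4/3)·0.315789) = −0.75 · ln(0.578948) = −0.75 · (-0.546543) = 0.4099.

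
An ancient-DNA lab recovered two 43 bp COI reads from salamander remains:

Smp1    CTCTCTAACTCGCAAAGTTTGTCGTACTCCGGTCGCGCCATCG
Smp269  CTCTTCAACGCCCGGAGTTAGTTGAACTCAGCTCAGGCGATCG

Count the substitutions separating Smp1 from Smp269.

Mismatches occur at site 5 (C↔T), site 6 (T↔C), site 10 (T↔G), site 12 (G↔C), site 14 (A↔G), site 15 (A↔G), site 20 (T↔A), site 23 (C↔T), site 25 (T↔A), site 30 (C↔A), site 32 (G↔C), site 35 (G↔A), site 36 (C↔G), site 39 (C↔G).
That gives 14 mismatches out of 43 aligned sites, so the Hamming distance is 14.

14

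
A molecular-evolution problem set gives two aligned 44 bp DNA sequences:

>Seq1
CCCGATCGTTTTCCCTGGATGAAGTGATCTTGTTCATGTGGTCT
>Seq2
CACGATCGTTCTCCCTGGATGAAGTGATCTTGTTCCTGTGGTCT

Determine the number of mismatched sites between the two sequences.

The sequences differ at positions 2 (C/A), 11 (T/C), 36 (A/C).
That gives 3 mismatches out of 44 aligned sites, so the Hamming distance is 3.

3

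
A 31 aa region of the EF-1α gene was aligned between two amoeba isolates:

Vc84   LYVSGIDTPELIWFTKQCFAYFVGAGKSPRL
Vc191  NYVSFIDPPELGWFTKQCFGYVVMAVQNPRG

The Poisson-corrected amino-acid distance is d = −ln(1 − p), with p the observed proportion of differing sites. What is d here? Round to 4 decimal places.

0.4383

The sequences differ at positions 1 (L/N), 5 (G/F), 8 (T/P), 12 (I/G), 20 (A/G), 22 (F/V), 24 (G/M), 26 (G/V), 27 (K/Q), 28 (S/N), 31 (L/G).
p = 11/31 = 0.354839.
d = −ln(1 − 0.354839) = −ln(0.645161) = 0.4383.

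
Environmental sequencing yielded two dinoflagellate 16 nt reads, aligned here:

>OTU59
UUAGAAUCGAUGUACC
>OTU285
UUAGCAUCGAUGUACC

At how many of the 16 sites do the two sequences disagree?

1

The sequences differ at position 5 (A/C).
That gives 1 mismatch out of 16 aligned sites, so the Hamming distance is 1.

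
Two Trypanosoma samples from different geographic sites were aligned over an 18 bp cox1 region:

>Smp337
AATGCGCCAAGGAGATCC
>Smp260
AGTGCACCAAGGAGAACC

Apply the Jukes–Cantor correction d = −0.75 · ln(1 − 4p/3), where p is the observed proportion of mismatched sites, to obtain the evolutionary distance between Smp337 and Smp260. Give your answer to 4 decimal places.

The sequences differ at positions 2 (A/G), 6 (G/A), 16 (T/A).
p = 3/18 = 0.166667.
d = −0.75 · ln(1 − (4/3)·0.166667) = −0.75 · ln(0.777777) = −0.75 · (-0.251315) = 0.1885.

0.1885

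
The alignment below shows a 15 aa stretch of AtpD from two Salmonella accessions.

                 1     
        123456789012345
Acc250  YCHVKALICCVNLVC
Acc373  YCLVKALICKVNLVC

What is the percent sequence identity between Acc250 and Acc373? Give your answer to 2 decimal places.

86.67%

Differing sites — 3:H/L; 10:C/K.
13 of the 15 sites match, so the percent identity is 13/15 × 100 = 86.67%.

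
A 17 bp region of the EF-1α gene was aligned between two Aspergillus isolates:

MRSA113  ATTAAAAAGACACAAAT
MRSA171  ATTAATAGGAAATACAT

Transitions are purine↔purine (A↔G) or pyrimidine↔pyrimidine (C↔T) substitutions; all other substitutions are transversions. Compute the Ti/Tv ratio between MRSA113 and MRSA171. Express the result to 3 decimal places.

0.667

Differing sites — 6:A/T (Tv); 8:A/G (Ti); 11:C/A (Tv); 13:C/T (Ti); 15:A/C (Tv).
Of the 5 differences, 2 transitions and 3 transversions, so Ti/Tv = 2/3 = 0.667.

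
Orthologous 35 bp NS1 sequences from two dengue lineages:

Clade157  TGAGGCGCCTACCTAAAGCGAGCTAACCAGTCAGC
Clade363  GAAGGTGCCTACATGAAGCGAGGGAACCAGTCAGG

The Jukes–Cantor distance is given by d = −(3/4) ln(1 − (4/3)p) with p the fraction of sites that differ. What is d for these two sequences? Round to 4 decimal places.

0.2726

The sequences differ at positions 1 (T/G), 2 (G/A), 6 (C/T), 13 (C/A), 15 (A/G), 23 (C/G), 24 (T/G), 35 (C/G).
p = 8/35 = 0.228571.
d = −0.75 · ln(1 − (4/3)·0.228571) = −0.75 · ln(0.695239) = −0.75 · (-0.363500) = 0.2726.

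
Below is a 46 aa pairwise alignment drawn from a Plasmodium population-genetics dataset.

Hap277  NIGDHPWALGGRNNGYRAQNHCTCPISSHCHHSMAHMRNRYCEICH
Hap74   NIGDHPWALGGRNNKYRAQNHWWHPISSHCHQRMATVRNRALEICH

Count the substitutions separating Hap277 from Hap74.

10

The sequences differ at positions 15 (G/K), 22 (C/W), 23 (T/W), 24 (C/H), 32 (H/Q), 33 (S/R), 36 (H/T), 37 (M/V), 41 (Y/A), 42 (C/L).
That gives 10 mismatches out of 46 aligned sites, so the Hamming distance is 10.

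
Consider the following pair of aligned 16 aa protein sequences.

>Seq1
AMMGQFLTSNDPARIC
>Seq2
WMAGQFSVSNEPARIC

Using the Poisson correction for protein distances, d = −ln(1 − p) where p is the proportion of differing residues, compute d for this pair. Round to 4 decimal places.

0.3747

Differing sites — 1:A/W; 3:M/A; 7:L/S; 8:T/V; 11:D/E.
p = 5/16 = 0.312500.
d = −ln(1 − 0.312500) = −ln(0.687500) = 0.3747.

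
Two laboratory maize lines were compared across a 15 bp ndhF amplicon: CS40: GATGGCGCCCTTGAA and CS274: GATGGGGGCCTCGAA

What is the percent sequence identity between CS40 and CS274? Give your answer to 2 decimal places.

The sequences differ at positions 6 (C/G), 8 (C/G), 12 (T/C).
12 of the 15 sites match, so the percent identity is 12/15 × 100 = 80.00%.

80.00%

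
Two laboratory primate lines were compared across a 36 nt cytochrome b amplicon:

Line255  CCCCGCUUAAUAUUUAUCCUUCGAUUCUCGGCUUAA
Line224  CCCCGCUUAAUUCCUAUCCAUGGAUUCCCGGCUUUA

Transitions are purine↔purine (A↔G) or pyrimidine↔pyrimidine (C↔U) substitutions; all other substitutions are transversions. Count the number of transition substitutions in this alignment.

3

The sequences differ at positions 12 (A/U, transversion), 13 (U/C, transition), 14 (U/C, transition), 20 (U/A, transversion), 22 (C/G, transversion), 28 (U/C, transition), 35 (A/U, transversion).
Of the 7 differences, 3 transitions and 4 transversions, so the answer is 3.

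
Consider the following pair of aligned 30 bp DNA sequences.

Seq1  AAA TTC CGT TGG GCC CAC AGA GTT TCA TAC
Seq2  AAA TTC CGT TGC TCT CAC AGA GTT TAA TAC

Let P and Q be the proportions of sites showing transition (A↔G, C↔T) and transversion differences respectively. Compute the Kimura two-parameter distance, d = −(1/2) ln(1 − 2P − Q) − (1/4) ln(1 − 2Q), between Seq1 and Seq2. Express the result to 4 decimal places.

0.1469

Mismatches occur at site 12 (G/C, transversion), site 13 (G/T, transversion), site 15 (C/T, transition), site 26 (C/A, transversion).
Of the 4 differences, 1 transition and 3 transversions over 30 sites: P = 1/30 = 0.033333, Q = 3/30 = 0.100000.
d = −0.5·ln(0.833334) − 0.25·ln(0.800000) = −0.5·(-0.182321) − 0.25·(-0.223144) = 0.1469.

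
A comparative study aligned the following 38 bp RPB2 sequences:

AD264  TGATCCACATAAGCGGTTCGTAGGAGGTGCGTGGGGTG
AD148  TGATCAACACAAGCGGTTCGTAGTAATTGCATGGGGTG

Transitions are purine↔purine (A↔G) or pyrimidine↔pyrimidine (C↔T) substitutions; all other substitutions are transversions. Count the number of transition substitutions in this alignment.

3

Differing sites — 6:C/A (Tv); 10:T/C (Ti); 24:G/T (Tv); 26:G/A (Ti); 27:G/T (Tv); 31:G/A (Ti).
Of the 6 differences, 3 transitions and 3 transversions, so the answer is 3.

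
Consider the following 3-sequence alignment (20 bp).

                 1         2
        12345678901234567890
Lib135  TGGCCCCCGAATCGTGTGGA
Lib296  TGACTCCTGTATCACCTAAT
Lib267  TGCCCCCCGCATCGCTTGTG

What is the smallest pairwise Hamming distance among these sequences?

6

Pairwise Hamming distances:
  Lib135 vs Lib296: 10
  Lib135 vs Lib267: 6
  Lib296 vs Lib267: 9
The smallest is 6, between Lib135 and Lib267.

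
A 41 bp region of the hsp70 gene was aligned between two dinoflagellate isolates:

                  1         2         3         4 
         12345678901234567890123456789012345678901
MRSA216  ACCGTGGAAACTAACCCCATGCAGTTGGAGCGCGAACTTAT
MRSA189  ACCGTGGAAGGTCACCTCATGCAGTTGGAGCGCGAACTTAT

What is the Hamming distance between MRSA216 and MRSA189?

4

The sequences differ at positions 10 (A/G), 11 (C/G), 13 (A/C), 17 (C/T).
That gives 4 mismatches out of 41 aligned sites, so the Hamming distance is 4.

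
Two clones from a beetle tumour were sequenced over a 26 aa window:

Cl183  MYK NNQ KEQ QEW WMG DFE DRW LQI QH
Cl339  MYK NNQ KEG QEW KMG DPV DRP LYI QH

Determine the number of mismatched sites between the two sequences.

6

Mismatches occur at site 9 (Q↔G), site 13 (W↔K), site 17 (F↔P), site 18 (E↔V), site 21 (W↔P), site 23 (Q↔Y).
That gives 6 mismatches out of 26 aligned sites, so the Hamming distance is 6.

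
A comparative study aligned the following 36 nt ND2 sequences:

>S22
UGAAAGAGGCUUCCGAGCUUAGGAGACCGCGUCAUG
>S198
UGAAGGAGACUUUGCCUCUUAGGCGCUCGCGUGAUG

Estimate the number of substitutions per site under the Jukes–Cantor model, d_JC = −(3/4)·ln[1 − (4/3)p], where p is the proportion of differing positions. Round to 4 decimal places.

The sequences differ at positions 5 (A/G), 9 (G/A), 13 (C/U), 14 (C/G), 15 (G/C), 16 (A/C), 17 (G/U), 24 (A/C), 26 (A/C), 27 (C/U), 33 (C/G).
p = 11/36 = 0.305556.
d = −0.75 · ln(1 − (4/3)·0.305556) = −0.75 · ln(0.592592) = −0.75 · (-0.523249) = 0.3924.

0.3924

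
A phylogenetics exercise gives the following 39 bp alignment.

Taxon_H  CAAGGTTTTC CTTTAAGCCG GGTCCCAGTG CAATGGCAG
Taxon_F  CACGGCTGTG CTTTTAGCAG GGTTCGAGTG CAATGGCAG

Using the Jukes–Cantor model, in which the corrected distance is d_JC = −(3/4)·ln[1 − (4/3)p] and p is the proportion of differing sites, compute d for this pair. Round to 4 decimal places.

Mismatches occur at site 3 (A/C), site 6 (T/C), site 8 (T/G), site 10 (C/G), site 15 (A/T), site 19 (C/A), site 24 (C/T), site 26 (C/G).
p = 8/39 = 0.205128.
d = −0.75 · ln(1 − (4/3)·0.205128) = −0.75 · ln(0.726496) = −0.75 · (-0.319522) = 0.2396.

0.2396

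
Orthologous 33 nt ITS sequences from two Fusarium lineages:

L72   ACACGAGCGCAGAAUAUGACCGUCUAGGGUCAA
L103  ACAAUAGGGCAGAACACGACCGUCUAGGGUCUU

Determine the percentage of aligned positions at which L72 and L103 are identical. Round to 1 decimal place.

78.8%

Differing sites — 4:C/A; 5:G/U; 8:C/G; 15:U/C; 17:U/C; 32:A/U; 33:A/U.
26 of the 33 sites match, so the percent identity is 26/33 × 100 = 78.8%.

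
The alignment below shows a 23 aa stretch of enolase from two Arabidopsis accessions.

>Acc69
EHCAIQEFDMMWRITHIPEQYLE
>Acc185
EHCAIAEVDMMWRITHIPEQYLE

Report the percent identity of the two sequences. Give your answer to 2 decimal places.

91.30%

The sequences differ at positions 6 (Q/A), 8 (F/V).
21 of the 23 sites match, so the percent identity is 21/23 × 100 = 91.30%.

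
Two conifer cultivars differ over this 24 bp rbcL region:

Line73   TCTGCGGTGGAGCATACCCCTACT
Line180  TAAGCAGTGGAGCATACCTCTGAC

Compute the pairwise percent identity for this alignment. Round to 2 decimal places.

70.83%

The sequences differ at positions 2 (C/A), 3 (T/A), 6 (G/A), 19 (C/T), 22 (A/G), 23 (C/A), 24 (T/C).
17 of the 24 sites match, so the percent identity is 17/24 × 100 = 70.83%.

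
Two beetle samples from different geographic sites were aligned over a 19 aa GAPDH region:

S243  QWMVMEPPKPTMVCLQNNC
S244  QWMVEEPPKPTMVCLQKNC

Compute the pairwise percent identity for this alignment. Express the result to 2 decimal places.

89.47%

Mismatches occur at site 5 (M→E), site 17 (N→K).
17 of the 19 sites match, so the percent identity is 17/19 × 100 = 89.47%.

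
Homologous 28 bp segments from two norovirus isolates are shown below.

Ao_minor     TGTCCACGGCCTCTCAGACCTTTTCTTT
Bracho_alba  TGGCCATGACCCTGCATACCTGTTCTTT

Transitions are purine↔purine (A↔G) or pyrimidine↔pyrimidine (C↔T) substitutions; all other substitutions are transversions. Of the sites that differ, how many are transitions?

4

The sequences differ at positions 3 (T/G, transversion), 7 (C/T, transition), 9 (G/A, transition), 12 (T/C, transition), 13 (C/T, transition), 14 (T/G, transversion), 17 (G/T, transversion), 22 (T/G, transversion).
Of the 8 differences, 4 transitions and 4 transversions, so the answer is 4.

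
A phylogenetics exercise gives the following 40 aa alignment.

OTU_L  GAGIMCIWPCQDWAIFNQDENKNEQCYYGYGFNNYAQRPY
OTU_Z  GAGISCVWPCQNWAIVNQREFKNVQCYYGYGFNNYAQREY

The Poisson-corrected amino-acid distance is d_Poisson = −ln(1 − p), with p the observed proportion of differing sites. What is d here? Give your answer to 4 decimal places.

0.2231

The sequences differ at positions 5 (M/S), 7 (I/V), 12 (D/N), 16 (F/V), 19 (D/R), 21 (N/F), 24 (E/V), 39 (P/E).
p = 8/40 = 0.200000.
d = −ln(1 − 0.200000) = −ln(0.800000) = 0.2231.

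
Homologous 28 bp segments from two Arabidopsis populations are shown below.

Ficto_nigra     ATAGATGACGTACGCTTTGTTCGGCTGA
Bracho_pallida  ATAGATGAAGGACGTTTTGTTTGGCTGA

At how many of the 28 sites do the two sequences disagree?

Differing sites — 9:C/A; 11:T/G; 15:C/T; 22:C/T.
That gives 4 mismatches out of 28 aligned sites, so the Hamming distance is 4.

4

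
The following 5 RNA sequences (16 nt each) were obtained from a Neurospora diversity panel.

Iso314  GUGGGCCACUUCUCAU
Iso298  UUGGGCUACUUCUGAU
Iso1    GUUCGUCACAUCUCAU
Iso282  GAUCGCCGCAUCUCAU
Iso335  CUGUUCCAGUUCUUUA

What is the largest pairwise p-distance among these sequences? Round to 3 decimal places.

Pairwise Hamming distances:
  Iso314 vs Iso298: 3
  Iso314 vs Iso1: 4
  Iso314 vs Iso282: 5
  Iso314 vs Iso335: 7
  Iso298 vs Iso1: 7
  Iso298 vs Iso282: 8
  Iso298 vs Iso335: 8
  Iso1 vs Iso282: 3
  Iso1 vs Iso335: 10
  Iso282 vs Iso335: 11
The largest is 11 mismatches, between Iso282 and Iso335; p = 11/16 = 0.688.

0.688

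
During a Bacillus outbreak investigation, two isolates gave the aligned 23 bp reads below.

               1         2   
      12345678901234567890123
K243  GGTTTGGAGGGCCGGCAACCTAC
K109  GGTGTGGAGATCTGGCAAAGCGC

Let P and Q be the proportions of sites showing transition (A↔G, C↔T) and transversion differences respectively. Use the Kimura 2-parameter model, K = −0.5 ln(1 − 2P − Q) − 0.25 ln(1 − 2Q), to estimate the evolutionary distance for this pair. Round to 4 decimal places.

The sequences differ at positions 4 (T/G, transversion), 10 (G/A, transition), 11 (G/T, transversion), 13 (C/T, transition), 19 (C/A, transversion), 20 (C/G, transversion), 21 (T/C, transition), 22 (A/G, transition).
Of the 8 differences, 4 transitions and 4 transversions over 23 sites: P = 4/23 = 0.173913, Q = 4/23 = 0.173913.
d = −0.5·ln(0.478261) − 0.25·ln(0.652174) = −0.5·(-0.737599) − 0.25·(-0.427444) = 0.4757.

0.4757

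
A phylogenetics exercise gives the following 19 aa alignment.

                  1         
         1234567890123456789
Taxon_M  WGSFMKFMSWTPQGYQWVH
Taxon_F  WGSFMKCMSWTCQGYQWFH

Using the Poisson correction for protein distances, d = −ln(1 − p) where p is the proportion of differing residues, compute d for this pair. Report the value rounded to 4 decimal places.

0.1719

Mismatches occur at site 7 (F↔C), site 12 (P↔C), site 18 (V↔F).
p = 3/19 = 0.157895.
d = −ln(1 − 0.157895) = −ln(0.842105) = 0.1719.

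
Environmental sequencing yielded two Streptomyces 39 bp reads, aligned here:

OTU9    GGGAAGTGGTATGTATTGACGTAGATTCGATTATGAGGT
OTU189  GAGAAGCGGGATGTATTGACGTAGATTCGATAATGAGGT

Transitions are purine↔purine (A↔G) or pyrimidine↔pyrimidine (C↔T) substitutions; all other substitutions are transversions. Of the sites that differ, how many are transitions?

2

The sequences differ at positions 2 (G/A, transition), 7 (T/C, transition), 10 (T/G, transversion), 32 (T/A, transversion).
Of the 4 differences, 2 transitions and 2 transversions, so the answer is 2.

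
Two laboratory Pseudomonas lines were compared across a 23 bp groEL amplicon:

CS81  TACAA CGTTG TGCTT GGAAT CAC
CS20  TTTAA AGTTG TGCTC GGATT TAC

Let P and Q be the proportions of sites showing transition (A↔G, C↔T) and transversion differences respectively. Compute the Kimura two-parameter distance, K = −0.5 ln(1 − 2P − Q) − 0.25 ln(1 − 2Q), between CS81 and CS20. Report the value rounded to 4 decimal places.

0.3238

The sequences differ at positions 2 (A/T, transversion), 3 (C/T, transition), 6 (C/A, transversion), 15 (T/C, transition), 19 (A/T, transversion), 21 (C/T, transition).
Of the 6 differences, 3 transitions and 3 transversions over 23 sites: P = 3/23 = 0.130435, Q = 3/23 = 0.130435.
d = −0.5·ln(0.608695) − 0.25·ln(0.739130) = −0.5·(-0.496438) − 0.25·(-0.302281) = 0.3238.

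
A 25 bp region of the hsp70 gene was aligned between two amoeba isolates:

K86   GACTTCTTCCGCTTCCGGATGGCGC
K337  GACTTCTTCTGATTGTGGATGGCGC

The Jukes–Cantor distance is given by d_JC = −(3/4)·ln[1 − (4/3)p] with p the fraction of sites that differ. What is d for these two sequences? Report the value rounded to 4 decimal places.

Mismatches occur at site 10 (C/T), site 12 (C/A), site 15 (C/G), site 16 (C/T).
p = 4/25 = 0.160000.
d = −0.75 · ln(1 − (4/3)·0.160000) = −0.75 · ln(0.786667) = −0.75 · (-0.239950) = 0.1800.

0.1800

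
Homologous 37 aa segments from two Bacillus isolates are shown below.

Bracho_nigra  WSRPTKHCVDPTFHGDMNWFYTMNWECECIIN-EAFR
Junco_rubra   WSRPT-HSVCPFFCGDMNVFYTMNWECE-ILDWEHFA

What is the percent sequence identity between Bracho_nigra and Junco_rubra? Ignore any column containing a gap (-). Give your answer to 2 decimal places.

Excluding the 3 gap columns leaves 34 comparable sites.
Mismatches occur at site 8 (C→S), site 10 (D→C), site 12 (T→F), site 14 (H→C), site 19 (W→V), site 31 (I→L), site 32 (N→D), site 35 (A→H), site 37 (R→A).
25 of the 34 comparable sites match, so the percent identity is 25/34 × 100 = 73.53%.

73.53%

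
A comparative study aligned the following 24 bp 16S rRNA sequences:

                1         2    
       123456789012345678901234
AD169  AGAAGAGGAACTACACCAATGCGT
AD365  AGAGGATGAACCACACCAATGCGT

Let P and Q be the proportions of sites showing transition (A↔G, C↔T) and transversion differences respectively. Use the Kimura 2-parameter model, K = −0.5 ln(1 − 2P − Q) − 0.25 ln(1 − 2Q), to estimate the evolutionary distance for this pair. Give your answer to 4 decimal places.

0.1386

Mismatches occur at site 4 (A/G, transition), site 7 (G/T, transversion), site 12 (T/C, transition).
Of the 3 differences, 2 transitions and 1 transversion over 24 sites: P = 2/24 = 0.083333, Q = 1/24 = 0.041667.
d = −0.5·ln(0.791667) − 0.25·ln(0.916666) = −0.5·(-0.233614) − 0.25·(-0.087012) = 0.1386.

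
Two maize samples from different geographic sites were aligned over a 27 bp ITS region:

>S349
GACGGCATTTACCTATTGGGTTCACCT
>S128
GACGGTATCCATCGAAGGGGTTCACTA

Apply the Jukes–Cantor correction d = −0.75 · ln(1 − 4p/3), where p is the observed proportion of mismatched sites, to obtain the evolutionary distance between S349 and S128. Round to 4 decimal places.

Mismatches occur at site 6 (C/T), site 9 (T/C), site 10 (T/C), site 12 (C/T), site 14 (T/G), site 16 (T/A), site 17 (T/G), site 26 (C/T), site 27 (T/A).
p = 9/27 = 0.333333.
d = −0.75 · ln(1 − (4/3)·0.333333) = −0.75 · ln(0.555556) = −0.75 · (-0.587786) = 0.4408.

0.4408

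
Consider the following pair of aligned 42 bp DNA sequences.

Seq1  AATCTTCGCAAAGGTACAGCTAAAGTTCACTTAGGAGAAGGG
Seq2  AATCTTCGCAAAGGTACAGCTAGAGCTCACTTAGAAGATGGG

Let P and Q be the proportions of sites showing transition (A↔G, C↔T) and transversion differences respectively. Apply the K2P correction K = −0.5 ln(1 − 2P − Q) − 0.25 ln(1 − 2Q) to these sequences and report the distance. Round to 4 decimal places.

0.1034

Mismatches occur at site 23 (A/G, transition), site 26 (T/C, transition), site 35 (G/A, transition), site 39 (A/T, transversion).
Of the 4 differences, 3 transitions and 1 transversion over 42 sites: P = 3/42 = 0.071429, Q = 1/42 = 0.023810.
d = −0.5·ln(0.833332) − 0.25·ln(0.952380) = −0.5·(-0.182323) − 0.25·(-0.048791) = 0.1034.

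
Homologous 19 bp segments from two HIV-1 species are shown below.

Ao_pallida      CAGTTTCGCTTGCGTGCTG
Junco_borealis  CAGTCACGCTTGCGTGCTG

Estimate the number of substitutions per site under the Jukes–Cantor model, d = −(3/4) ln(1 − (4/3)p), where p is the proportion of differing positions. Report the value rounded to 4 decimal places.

Differing sites — 5:T/C; 6:T/A.
p = 2/19 = 0.105263.
d = −0.75 · ln(1 − (4/3)·0.105263) = −0.75 · ln(0.859649) = −0.75 · (-0.151231) = 0.1134.

0.1134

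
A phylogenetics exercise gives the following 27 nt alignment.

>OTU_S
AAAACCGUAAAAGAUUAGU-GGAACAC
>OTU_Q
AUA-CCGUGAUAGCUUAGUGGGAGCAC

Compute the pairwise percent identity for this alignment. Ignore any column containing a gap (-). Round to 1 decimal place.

Excluding the 2 gap columns leaves 25 comparable sites.
Mismatches occur at site 2 (A↔U), site 9 (A↔G), site 11 (A↔U), site 14 (A↔C), site 24 (A↔G).
20 of the 25 comparable sites match, so the percent identity is 20/25 × 100 = 80.0%.

80.0%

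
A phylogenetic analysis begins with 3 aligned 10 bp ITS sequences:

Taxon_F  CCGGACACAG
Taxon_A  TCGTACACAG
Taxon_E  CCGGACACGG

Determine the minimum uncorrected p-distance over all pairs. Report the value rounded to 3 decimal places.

0.100

Pairwise Hamming distances:
  Taxon_F vs Taxon_A: 2
  Taxon_F vs Taxon_E: 1
  Taxon_A vs Taxon_E: 3
The smallest is 1 mismatch, between Taxon_F and Taxon_E; p = 1/10 = 0.100.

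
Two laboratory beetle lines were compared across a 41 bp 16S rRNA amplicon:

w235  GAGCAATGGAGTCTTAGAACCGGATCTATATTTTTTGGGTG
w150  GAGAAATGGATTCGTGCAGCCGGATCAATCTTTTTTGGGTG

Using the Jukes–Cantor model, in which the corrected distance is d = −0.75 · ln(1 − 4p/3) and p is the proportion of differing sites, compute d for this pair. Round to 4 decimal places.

The sequences differ at positions 4 (C/A), 11 (G/T), 14 (T/G), 16 (A/G), 17 (G/C), 19 (A/G), 27 (T/A), 30 (A/C).
p = 8/41 = 0.195122.
d = −0.75 · ln(1 − (4/3)·0.195122) = −0.75 · ln(0.739837) = −0.75 · (-0.301325) = 0.2260.

0.2260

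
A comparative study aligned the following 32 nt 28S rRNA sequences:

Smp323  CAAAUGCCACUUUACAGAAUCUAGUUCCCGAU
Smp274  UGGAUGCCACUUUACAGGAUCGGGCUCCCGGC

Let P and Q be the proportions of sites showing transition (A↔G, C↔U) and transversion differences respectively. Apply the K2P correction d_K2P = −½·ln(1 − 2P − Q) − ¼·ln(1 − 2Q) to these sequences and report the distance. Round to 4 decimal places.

0.3950

Differing sites — 1:C/U (Ti); 2:A/G (Ti); 3:A/G (Ti); 18:A/G (Ti); 22:U/G (Tv); 23:A/G (Ti); 25:U/C (Ti); 31:A/G (Ti); 32:U/C (Ti).
Of the 9 differences, 8 transitions and 1 transversion over 32 sites: P = 8/32 = 0.250000, Q = 1/32 = 0.031250.
d = −0.5·ln(0.468750) − 0.25·ln(0.937500) = −0.5·(-0.757686) − 0.25·(-0.064539) = 0.3950.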